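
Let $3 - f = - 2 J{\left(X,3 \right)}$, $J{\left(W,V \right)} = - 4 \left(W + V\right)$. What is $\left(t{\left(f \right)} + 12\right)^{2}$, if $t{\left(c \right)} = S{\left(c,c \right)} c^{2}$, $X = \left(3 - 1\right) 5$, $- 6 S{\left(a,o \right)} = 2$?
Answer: $\frac{103327225}{9} \approx 1.1481 \cdot 10^{7}$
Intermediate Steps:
$S{\left(a,o \right)} = - \frac{1}{3}$ ($S{\left(a,o \right)} = \left(- \frac{1}{6}\right) 2 = - \frac{1}{3}$)
$X = 10$ ($X = 2 \cdot 5 = 10$)
$J{\left(W,V \right)} = - 4 V - 4 W$ ($J{\left(W,V \right)} = - 4 \left(V + W\right) = - 4 V - 4 W$)
$f = -101$ ($f = 3 - - 2 \left(\left(-4\right) 3 - 40\right) = 3 - - 2 \left(-12 - 40\right) = 3 - \left(-2\right) \left(-52\right) = 3 - 104 = -101$)
$t{\left(c \right)} = - \frac{c^{2}}{3}$
$\left(t{\left(f \right)} + 12\right)^{2} = \left(- \frac{\left(-101\right)^{2}}{3} + 12\right)^{2} = \left(\left(- \frac{1}{3}\right) 10201 + 12\right)^{2} = \left(- \frac{10201}{3} + 12\right)^{2} = \left(- \frac{10165}{3}\right)^{2} = \frac{103327225}{9}$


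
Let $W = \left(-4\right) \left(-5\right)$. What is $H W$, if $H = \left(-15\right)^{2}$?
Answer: $4500$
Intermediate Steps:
$W = 20$
$H = 225$
$H W = 225 \cdot 20 = 4500$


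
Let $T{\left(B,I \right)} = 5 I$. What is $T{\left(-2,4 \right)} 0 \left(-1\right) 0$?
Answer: $0$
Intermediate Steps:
$T{\left(-2,4 \right)} 0 \left(-1\right) 0 = 5 \cdot 4 \cdot 0 \left(-1\right) 0 = 20 \cdot 0 \cdot 0 = 0 \cdot 0 = 0$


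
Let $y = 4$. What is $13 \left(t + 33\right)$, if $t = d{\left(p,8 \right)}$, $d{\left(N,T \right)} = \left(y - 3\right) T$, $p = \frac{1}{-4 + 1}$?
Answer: $533$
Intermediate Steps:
$p = - \frac{1}{3}$ ($p = \frac{1}{-3} = - \frac{1}{3} \approx -0.33333$)
$d{\left(N,T \right)} = T$ ($d{\left(N,T \right)} = \left(4 - 3\right) T = 1 T = T$)
$t = 8$
$13 \left(t + 33\right) = 13 \left(8 + 33\right) = 13 \cdot 41 = 533$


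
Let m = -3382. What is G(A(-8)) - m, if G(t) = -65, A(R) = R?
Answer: 3317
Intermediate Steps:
G(A(-8)) - m = -65 - 1*(-3382) = -65 + 3382 = 3317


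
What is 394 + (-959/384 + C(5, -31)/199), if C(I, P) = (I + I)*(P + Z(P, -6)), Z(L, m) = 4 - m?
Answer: 29836423/76416 ≈ 390.45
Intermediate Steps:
C(I, P) = 2*I*(10 + P) (C(I, P) = (I + I)*(P + (4 - 1*(-6))) = (2*I)*(P + (4 + 6)) = (2*I)*(P + 10) = (2*I)*(10 + P) = 2*I*(10 + P))
394 + (-959/384 + C(5, -31)/199) = 394 + (-959/384 + (2*5*(10 - 31))/199) = 394 + (-959*1/384 + (2*5*(-21))*(1/199)) = 394 + (-959/384 - 210*1/199) = 394 + (-959/384 - 210/199) = 394 - 271481/76416 = 29836423/76416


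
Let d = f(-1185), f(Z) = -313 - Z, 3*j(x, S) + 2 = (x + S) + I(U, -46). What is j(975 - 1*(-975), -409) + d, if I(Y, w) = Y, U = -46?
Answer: 4109/3 ≈ 1369.7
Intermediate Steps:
j(x, S) = -16 + S/3 + x/3 (j(x, S) = -⅔ + ((x + S) - 46)/3 = -⅔ + ((S + x) - 46)/3 = -⅔ + (-46 + S + x)/3 = -⅔ + (-46/3 + S/3 + x/3) = -16 + S/3 + x/3)
d = 872 (d = -313 - 1*(-1185) = -313 + 1185 = 872)
j(975 - 1*(-975), -409) + d = (-16 + (⅓)*(-409) + (975 - 1*(-975))/3) + 872 = (-16 - 409/3 + (975 + 975)/3) + 872 = (-16 - 409/3 + (⅓)*1950) + 872 = (-16 - 409/3 + 650) + 872 = 1493/3 + 872 = 4109/3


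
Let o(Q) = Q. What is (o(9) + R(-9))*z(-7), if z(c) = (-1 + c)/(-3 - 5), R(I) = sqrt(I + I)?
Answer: 9 + 3*I*sqrt(2) ≈ 9.0 + 4.2426*I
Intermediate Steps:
R(I) = sqrt(2)*sqrt(I) (R(I) = sqrt(2*I) = sqrt(2)*sqrt(I))
z(c) = 1/8 - c/8 (z(c) = (-1 + c)/(-8) = (-1 + c)*(-1/8) = 1/8 - c/8)
(o(9) + R(-9))*z(-7) = (9 + sqrt(2)*sqrt(-9))*(1/8 - 1/8*(-7)) = (9 + sqrt(2)*(3*I))*(1/8 + 7/8) = (9 + 3*I*sqrt(2))*1 = 9 + 3*I*sqrt(2)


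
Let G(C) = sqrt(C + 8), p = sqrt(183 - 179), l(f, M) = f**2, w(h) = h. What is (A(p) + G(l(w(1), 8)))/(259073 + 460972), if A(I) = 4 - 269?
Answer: -262/720045 ≈ -0.00036387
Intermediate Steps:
p = 2 (p = sqrt(4) = 2)
A(I) = -265
G(C) = sqrt(8 + C)
(A(p) + G(l(w(1), 8)))/(259073 + 460972) = (-265 + sqrt(8 + 1**2))/(259073 + 460972) = (-265 + sqrt(8 + 1))/720045 = (-265 + sqrt(9))*(1/720045) = (-265 + 3)*(1/720045) = -262*1/720045 = -262/720045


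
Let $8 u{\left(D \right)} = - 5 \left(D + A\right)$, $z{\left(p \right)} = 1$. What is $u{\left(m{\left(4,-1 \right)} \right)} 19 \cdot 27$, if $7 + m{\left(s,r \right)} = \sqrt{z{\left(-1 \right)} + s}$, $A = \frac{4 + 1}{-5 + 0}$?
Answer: $2565 - \frac{2565 \sqrt{5}}{8} \approx 1848.1$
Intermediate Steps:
$A = -1$ ($A = \frac{5}{-5} = 5 \left(- \frac{1}{5}\right) = -1$)
$m{\left(s,r \right)} = -7 + \sqrt{1 + s}$
$u{\left(D \right)} = \frac{5}{8} - \frac{5 D}{8}$ ($u{\left(D \right)} = \frac{\left(-5\right) \left(D - 1\right)}{8} = \frac{\left(-5\right) \left(-1 + D\right)}{8} = \frac{5 - 5 D}{8} = \frac{5}{8} - \frac{5 D}{8}$)
$u{\left(m{\left(4,-1 \right)} \right)} 19 \cdot 27 = \left(\frac{5}{8} - \frac{5 \left(-7 + \sqrt{1 + 4}\right)}{8}\right) 19 \cdot 27 = \left(\frac{5}{8} - \frac{5 \left(-7 + \sqrt{5}\right)}{8}\right) 19 \cdot 27 = \left(\frac{5}{8} + \left(\frac{35}{8} - \frac{5 \sqrt{5}}{8}\right)\right) 19 \cdot 27 = \left(5 - \frac{5 \sqrt{5}}{8}\right) 19 \cdot 27 = \left(95 - \frac{95 \sqrt{5}}{8}\right) 27 = 2565 - \frac{2565 \sqrt{5}}{8}$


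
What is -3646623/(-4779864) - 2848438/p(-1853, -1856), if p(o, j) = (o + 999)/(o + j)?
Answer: -8416429056009041/680333976 ≈ -1.2371e+7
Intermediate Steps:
p(o, j) = (999 + o)/(j + o)
-3646623/(-4779864) - 2848438/p(-1853, -1856) = -3646623/(-4779864) - 2848438*(-1856 - 1853)/(999 - 1853) = -3646623*(-1/4779864) - 2848438/(-854/(-3709)) = 1215541/1593288 - 2848438/((-1/3709*(-854))) = 1215541/1593288 - 2848438/854/3709 = 1215541/1593288 - 2848438*3709/854 = 1215541/1593288 - 5282428271/427 = -8416429056009041/680333976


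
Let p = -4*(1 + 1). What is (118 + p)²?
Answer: 12100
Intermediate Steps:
p = -8 (p = -4*2 = -8)
(118 + p)² = (118 - 8)² = 110² = 12100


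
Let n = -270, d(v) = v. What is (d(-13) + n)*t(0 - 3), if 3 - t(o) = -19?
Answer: -6226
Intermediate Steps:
t(o) = 22 (t(o) = 3 - 1*(-19) = 3 + 19 = 22)
(d(-13) + n)*t(0 - 3) = (-13 - 270)*22 = -283*22 = -6226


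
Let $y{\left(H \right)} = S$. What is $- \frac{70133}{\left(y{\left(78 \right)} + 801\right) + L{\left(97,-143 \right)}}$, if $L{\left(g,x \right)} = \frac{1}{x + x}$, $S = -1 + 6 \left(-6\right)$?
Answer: $- \frac{20058038}{218503} \approx -91.797$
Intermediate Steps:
$S = -37$ ($S = -1 - 36 = -37$)
$y{\left(H \right)} = -37$
$L{\left(g,x \right)} = \frac{1}{2 x}$
$- \frac{70133}{\left(y{\left(78 \right)} + 801\right) + L{\left(97,-143 \right)}} = - \frac{70133}{\left(-37 + 801\right) + \frac{1}{2 \left(-143\right)}} = - \frac{70133}{764 + \frac{1}{2} \left(- \frac{1}{143}\right)} = - \frac{70133}{764 - \frac{1}{286}} = - \frac{70133}{\frac{218503}{286}} = \left(-70133\right) \frac{286}{218503} = - \frac{20058038}{218503}$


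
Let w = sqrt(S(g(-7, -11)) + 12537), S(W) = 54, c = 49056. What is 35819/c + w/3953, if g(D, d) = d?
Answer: 5117/7008 + 3*sqrt(1399)/3953 ≈ 0.75855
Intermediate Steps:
w = 3*sqrt(1399) (w = sqrt(54 + 12537) = sqrt(12591) = 3*sqrt(1399) ≈ 112.21)
35819/c + w/3953 = 35819/49056 + (3*sqrt(1399))/3953 = 35819*(1/49056) + (3*sqrt(1399))*(1/3953) = 5117/7008 + 3*sqrt(1399)/3953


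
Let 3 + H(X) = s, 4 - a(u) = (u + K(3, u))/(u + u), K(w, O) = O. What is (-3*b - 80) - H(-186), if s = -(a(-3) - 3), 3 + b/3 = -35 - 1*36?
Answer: 589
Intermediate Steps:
b = -222 (b = -9 + 3*(-35 - 1*36) = -9 + 3*(-35 - 36) = -9 + 3*(-71) = -9 - 213 = -222)
a(u) = 3 (a(u) = 4 - (u + u)/(u + u) = 4 - 2*u/(2*u) = 4 - 2*u*1/(2*u) = 4 - 1*1 = 4 - 1 = 3)
s = 0 (s = -(3 - 3) = -1*0 = 0)
H(X) = -3 (H(X) = -3 + 0 = -3)
(-3*b - 80) - H(-186) = (-3*(-222) - 80) - 1*(-3) = (666 - 80) + 3 = 586 + 3 = 589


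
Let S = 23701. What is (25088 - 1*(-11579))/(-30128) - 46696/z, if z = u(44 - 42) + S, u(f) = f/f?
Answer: -162567023/51006704 ≈ -3.1872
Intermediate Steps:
u(f) = 1
z = 23702 (z = 1 + 23701 = 23702)
(25088 - 1*(-11579))/(-30128) - 46696/z = (25088 - 1*(-11579))/(-30128) - 46696/23702 = (25088 + 11579)*(-1/30128) - 46696*1/23702 = 36667*(-1/30128) - 23348/11851 = -36667/30128 - 23348/11851 = -162567023/51006704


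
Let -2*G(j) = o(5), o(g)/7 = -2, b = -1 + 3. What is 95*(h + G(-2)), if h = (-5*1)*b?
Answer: -285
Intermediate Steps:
b = 2
o(g) = -14 (o(g) = 7*(-2) = -14)
h = -10 (h = -5*1*2 = -5*2 = -10)
G(j) = 7 (G(j) = -½*(-14) = 7)
95*(h + G(-2)) = 95*(-10 + 7) = 95*(-3) = -285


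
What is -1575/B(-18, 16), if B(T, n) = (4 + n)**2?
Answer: -63/16 ≈ -3.9375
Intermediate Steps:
-1575/B(-18, 16) = -1575/(4 + 16)**2 = -1575/(20**2) = -1575/400 = -1575*1/400 = -63/16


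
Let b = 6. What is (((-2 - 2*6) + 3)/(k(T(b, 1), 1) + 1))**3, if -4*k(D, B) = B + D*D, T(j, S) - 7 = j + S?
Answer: 85184/7189057 ≈ 0.011849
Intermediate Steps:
T(j, S) = 7 + S + j (T(j, S) = 7 + (j + S) = 7 + (S + j) = 7 + S + j)
k(D, B) = -B/4 - D**2/4 (k(D, B) = -(B + D*D)/4 = -(B + D**2)/4 = -B/4 - D**2/4)
(((-2 - 2*6) + 3)/(k(T(b, 1), 1) + 1))**3 = (((-2 - 2*6) + 3)/((-1/4*1 - (7 + 1 + 6)**2/4) + 1))**3 = (((-2 - 12) + 3)/((-1/4 - 1/4*14**2) + 1))**3 = ((-14 + 3)/((-1/4 - 1/4*196) + 1))**3 = (-11/((-1/4 - 49) + 1))**3 = (-11/(-197/4 + 1))**3 = (-11/(-193/4))**3 = (-11*(-4/193))**3 = (44/193)**3 = 85184/7189057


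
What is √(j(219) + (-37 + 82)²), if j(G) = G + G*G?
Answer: √50205 ≈ 224.06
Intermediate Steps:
j(G) = G + G²
√(j(219) + (-37 + 82)²) = √(219*(1 + 219) + (-37 + 82)²) = √(219*220 + 45²) = √(48180 + 2025) = √50205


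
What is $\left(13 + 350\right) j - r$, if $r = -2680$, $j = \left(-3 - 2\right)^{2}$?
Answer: $11755$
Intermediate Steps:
$j = 25$ ($j = \left(-5\right)^{2} = 25$)
$\left(13 + 350\right) j - r = \left(13 + 350\right) 25 - -2680 = 363 \cdot 25 + 2680 = 9075 + 2680 = 11755$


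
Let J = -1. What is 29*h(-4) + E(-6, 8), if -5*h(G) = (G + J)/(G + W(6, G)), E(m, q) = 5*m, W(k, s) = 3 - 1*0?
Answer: -59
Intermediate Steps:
W(k, s) = 3 (W(k, s) = 3 + 0 = 3)
h(G) = -(-1 + G)/(5*(3 + G)) (h(G) = -(G - 1)/(5*(G + 3)) = -(-1 + G)/(5*(3 + G)))
29*h(-4) + E(-6, 8) = 29*((1 - 1*(-4))/(5*(3 - 4))) + 5*(-6) = 29*((⅕)*(1 + 4)/(-1)) - 30 = 29*((⅕)*(-1)*5) - 30 = 29*(-1) - 30 = -29 - 30 = -59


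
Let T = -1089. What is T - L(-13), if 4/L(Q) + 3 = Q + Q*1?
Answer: -31577/29 ≈ -1088.9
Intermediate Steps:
L(Q) = 4/(-3 + 2*Q) (L(Q) = 4/(-3 + (Q + Q*1)) = 4/(-3 + (Q + Q)) = 4/(-3 + 2*Q))
T - L(-13) = -1089 - 4/(-3 + 2*(-13)) = -1089 - 4/(-3 - 26) = -1089 - 4/(-29) = -1089 - 4*(-1)/29 = -1089 - 1*(-4/29) = -1089 + 4/29 = -31577/29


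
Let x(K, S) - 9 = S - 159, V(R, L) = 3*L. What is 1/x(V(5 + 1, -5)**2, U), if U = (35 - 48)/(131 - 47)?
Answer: -84/12613 ≈ -0.0066598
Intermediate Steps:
U = -13/84 ≈ -0.15476
x(K, S) = -150 + S (x(K, S) = 9 + (S - 159) = 9 + (-159 + S) = -150 + S)
1/x(V(5 + 1, -5)**2, U) = 1/(-150 - 13/84) = 1/(-12613/84) = -84/12613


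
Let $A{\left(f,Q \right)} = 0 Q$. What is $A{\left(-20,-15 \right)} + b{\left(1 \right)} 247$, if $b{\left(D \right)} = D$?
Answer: $247$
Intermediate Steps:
$A{\left(f,Q \right)} = 0$
$A{\left(-20,-15 \right)} + b{\left(1 \right)} 247 = 0 + 1 \cdot 247 = 0 + 247 = 247$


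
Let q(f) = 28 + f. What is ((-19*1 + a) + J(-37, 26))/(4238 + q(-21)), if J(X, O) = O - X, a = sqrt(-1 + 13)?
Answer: 44/4245 + 2*sqrt(3)/4245 ≈ 0.011181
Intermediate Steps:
a = 2*sqrt(3) (a = sqrt(12) = 2*sqrt(3) ≈ 3.4641)
((-19*1 + a) + J(-37, 26))/(4238 + q(-21)) = ((-19*1 + 2*sqrt(3)) + (26 - 1*(-37)))/(4238 + (28 - 21)) = ((-19 + 2*sqrt(3)) + (26 + 37))/(4238 + 7) = ((-19 + 2*sqrt(3)) + 63)/4245 = (44 + 2*sqrt(3))*(1/4245) = 44/4245 + 2*sqrt(3)/4245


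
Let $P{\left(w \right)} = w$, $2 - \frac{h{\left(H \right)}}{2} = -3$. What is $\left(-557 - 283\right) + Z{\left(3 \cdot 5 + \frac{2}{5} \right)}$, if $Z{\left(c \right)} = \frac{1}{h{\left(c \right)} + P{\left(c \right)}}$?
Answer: $- \frac{106675}{127} \approx -839.96$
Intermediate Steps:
$h{\left(H \right)} = 10$ ($h{\left(H \right)} = 4 - -6 = 4 + 6 = 10$)
$Z{\left(c \right)} = \frac{1}{10 + c}$
$\left(-557 - 283\right) + Z{\left(3 \cdot 5 + \frac{2}{5} \right)} = \left(-557 - 283\right) + \frac{1}{10 + \left(3 \cdot 5 + \frac{2}{5}\right)} = -840 + \frac{1}{10 + \left(15 + 2 \cdot \frac{1}{5}\right)} = -840 + \frac{1}{10 + \left(15 + \frac{2}{5}\right)} = -840 + \frac{1}{10 + \frac{77}{5}} = -840 + \frac{1}{\frac{127}{5}} = -840 + \frac{5}{127} = - \frac{106675}{127}$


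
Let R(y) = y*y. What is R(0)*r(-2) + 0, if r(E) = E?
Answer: 0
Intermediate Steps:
R(y) = y**2
R(0)*r(-2) + 0 = 0**2*(-2) + 0 = 0*(-2) + 0 = 0 + 0 = 0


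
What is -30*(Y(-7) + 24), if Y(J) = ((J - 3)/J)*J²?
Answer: -2820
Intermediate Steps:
Y(J) = J*(-3 + J) (Y(J) = ((-3 + J)/J)*J² = J*(-3 + J))
-30*(Y(-7) + 24) = -30*(-7*(-3 - 7) + 24) = -30*(-7*(-10) + 24) = -30*(70 + 24) = -30*94 = -2820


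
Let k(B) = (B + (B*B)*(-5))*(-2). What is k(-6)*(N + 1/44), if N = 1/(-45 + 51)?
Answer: 775/11 ≈ 70.455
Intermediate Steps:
k(B) = -2*B + 10*B² (k(B) = (B + B²*(-5))*(-2) = (B - 5*B²)*(-2) = -2*B + 10*B²)
N = ⅙ (N = 1/6 = ⅙ ≈ 0.16667)
k(-6)*(N + 1/44) = (2*(-6)*(-1 + 5*(-6)))*(⅙ + 1/44) = (2*(-6)*(-1 - 30))*(⅙ + 1/44) = (2*(-6)*(-31))*(25/132) = 372*(25/132) = 775/11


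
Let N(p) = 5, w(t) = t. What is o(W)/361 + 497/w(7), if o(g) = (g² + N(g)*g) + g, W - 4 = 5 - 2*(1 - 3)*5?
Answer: 26646/361 ≈ 73.812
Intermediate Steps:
W = 29 (W = 4 + (5 - 2*(1 - 3)*5) = 4 + (5 - (-4)*5) = 4 + (5 - 2*(-10)) = 4 + (5 + 20) = 4 + 25 = 29)
o(g) = g² + 6*g (o(g) = (g² + 5*g) + g = g² + 6*g)
o(W)/361 + 497/w(7) = (29*(6 + 29))/361 + 497/7 = (29*35)*(1/361) + 497*(⅐) = 1015*(1/361) + 71 = 1015/361 + 71 = 26646/361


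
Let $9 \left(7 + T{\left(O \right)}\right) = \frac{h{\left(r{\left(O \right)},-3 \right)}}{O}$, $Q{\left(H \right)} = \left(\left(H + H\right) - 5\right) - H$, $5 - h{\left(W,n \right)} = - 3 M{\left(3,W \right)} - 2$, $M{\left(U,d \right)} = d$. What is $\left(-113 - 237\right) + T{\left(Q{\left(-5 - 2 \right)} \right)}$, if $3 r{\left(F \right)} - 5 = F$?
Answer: $-357$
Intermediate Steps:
$r{\left(F \right)} = \frac{5}{3} + \frac{F}{3}$
$h{\left(W,n \right)} = 7 + 3 W$ ($h{\left(W,n \right)} = 5 - \left(- 3 W - 2\right) = 5 - \left(-2 - 3 W\right) = 5 + \left(2 + 3 W\right) = 7 + 3 W$)
$Q{\left(H \right)} = -5 + H$ ($Q{\left(H \right)} = \left(2 H - 5\right) - H = \left(-5 + 2 H\right) - H = -5 + H$)
$T{\left(O \right)} = -7 + \frac{12 + O}{9 O}$ ($T{\left(O \right)} = -7 + \frac{\left(7 + 3 \left(\frac{5}{3} + \frac{O}{3}\right)\right) \frac{1}{O}}{9} = -7 + \frac{\left(7 + \left(5 + O\right)\right) \frac{1}{O}}{9} = -7 + \frac{\left(12 + O\right) \frac{1}{O}}{9} = -7 + \frac{\frac{1}{O} \left(12 + O\right)}{9} = -7 + \frac{12 + O}{9 O}$)
$\left(-113 - 237\right) + T{\left(Q{\left(-5 - 2 \right)} \right)} = \left(-113 - 237\right) + \frac{2 \left(6 - 31 \left(-5 - 7\right)\right)}{9 \left(-5 - 7\right)} = -350 + \frac{2 \left(6 - 31 \left(-5 - 7\right)\right)}{9 \left(-5 - 7\right)} = -350 + \frac{2 \left(6 - -372\right)}{9 \left(-12\right)} = -350 + \frac{2}{9} \left(- \frac{1}{12}\right) \left(6 + 372\right) = -350 + \frac{2}{9} \left(- \frac{1}{12}\right) 378 = -350 - 7 = -357$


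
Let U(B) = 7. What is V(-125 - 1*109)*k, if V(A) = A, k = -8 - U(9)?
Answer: 3510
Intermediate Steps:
k = -15 (k = -8 - 1*7 = -8 - 7 = -15)
V(-125 - 1*109)*k = (-125 - 1*109)*(-15) = (-125 - 109)*(-15) = -234*(-15) = 3510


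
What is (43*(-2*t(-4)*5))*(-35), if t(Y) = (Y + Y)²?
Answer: 963200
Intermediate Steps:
t(Y) = 4*Y² (t(Y) = (2*Y)² = 4*Y²)
(43*(-2*t(-4)*5))*(-35) = (43*(-8*(-4)²*5))*(-35) = (43*(-8*16*5))*(-35) = (43*(-2*64*5))*(-35) = (43*(-128*5))*(-35) = (43*(-640))*(-35) = -27520*(-35) = 963200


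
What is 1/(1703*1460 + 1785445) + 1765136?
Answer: 7540352093201/4271825 ≈ 1.7651e+6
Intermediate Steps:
1/(1703*1460 + 1785445) + 1765136 = 1/(2486380 + 1785445) + 1765136 = 1/4271825 + 1765136 = 7540352093201/4271825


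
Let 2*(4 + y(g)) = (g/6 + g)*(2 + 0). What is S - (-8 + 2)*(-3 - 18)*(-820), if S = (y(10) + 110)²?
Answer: 1054489/9 ≈ 1.1717e+5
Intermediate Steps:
y(g) = -4 + 7*g/6 (y(g) = -4 + ((g/6 + g)*(2 + 0))/2 = -4 + ((g*(⅙) + g)*2)/2 = -4 + ((g/6 + g)*2)/2 = -4 + ((7*g/6)*2)/2 = -4 + (7*g/3)/2 = -4 + 7*g/6)
S = 124609/9 (S = ((-4 + (7/6)*10) + 110)² = ((-4 + 35/3) + 110)² = (23/3 + 110)² = (353/3)² = 124609/9 ≈ 13845.)
S - (-8 + 2)*(-3 - 18)*(-820) = 124609/9 - (-8 + 2)*(-3 - 18)*(-820) = 124609/9 - (-6*(-21))*(-820) = 124609/9 - 126*(-820) = 124609/9 - 1*(-103320) = 124609/9 + 103320 = 1054489/9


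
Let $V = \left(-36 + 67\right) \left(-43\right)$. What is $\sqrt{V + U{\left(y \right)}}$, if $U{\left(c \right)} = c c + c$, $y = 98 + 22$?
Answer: $\sqrt{13187} \approx 114.83$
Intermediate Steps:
$y = 120$
$U{\left(c \right)} = c + c^{2}$ ($U{\left(c \right)} = c^{2} + c = c + c^{2}$)
$V = -1333$ ($V = 31 \left(-43\right) = -1333$)
$\sqrt{V + U{\left(y \right)}} = \sqrt{-1333 + 120 \left(1 + 120\right)} = \sqrt{-1333 + 120 \cdot 121} = \sqrt{-1333 + 14520} = \sqrt{13187}$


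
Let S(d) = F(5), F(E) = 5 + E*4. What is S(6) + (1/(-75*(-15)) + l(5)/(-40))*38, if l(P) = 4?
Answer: 23888/1125 ≈ 21.234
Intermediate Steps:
F(E) = 5 + 4*E
S(d) = 25 (S(d) = 5 + 4*5 = 5 + 20 = 25)
S(6) + (1/(-75*(-15)) + l(5)/(-40))*38 = 25 + (1/(-75*(-15)) + 4/(-40))*38 = 25 + (-1/75*(-1/15) + 4*(-1/40))*38 = 25 + (1/1125 - ⅒)*38 = 25 - 223/2250*38 = 25 - 4237/1125 = 23888/1125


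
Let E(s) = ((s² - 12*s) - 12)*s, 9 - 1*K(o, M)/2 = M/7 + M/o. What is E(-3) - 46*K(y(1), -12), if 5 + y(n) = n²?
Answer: -5661/7 ≈ -808.71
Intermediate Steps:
y(n) = -5 + n²
K(o, M) = 18 - 2*M/7 - 2*M/o (K(o, M) = 18 - 2*(M/7 + M/o) = 18 + (-2*M/7 - 2*M/o) = 18 - 2*M/7 - 2*M/o)
E(s) = s*(-12 + s² - 12*s) (E(s) = (-12 + s² - 12*s)*s = s*(-12 + s² - 12*s))
E(-3) - 46*K(y(1), -12) = -3*(-12 + (-3)² - 12*(-3)) - 46*(18 - 2/7*(-12) - 2*(-12)/(-5 + 1²)) = -3*(-12 + 9 + 36) - 46*(18 + 24/7 - 2*(-12)/(-5 + 1)) = -3*33 - 46*(18 + 24/7 - 2*(-12)/(-4)) = -99 - 46*(18 + 24/7 - 2*(-12)*(-¼)) = -99 - 46*(18 + 24/7 - 6) = -99 - 46*108/7 = -99 - 4968/7 = -5661/7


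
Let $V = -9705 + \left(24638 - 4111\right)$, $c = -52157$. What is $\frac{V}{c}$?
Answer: $- \frac{1546}{7451} \approx -0.20749$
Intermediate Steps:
$V = 10822$ ($V = -9705 + 20527 = 10822$)
$\frac{V}{c} = \frac{10822}{-52157} = 10822 \left(- \frac{1}{52157}\right) = - \frac{1546}{7451}$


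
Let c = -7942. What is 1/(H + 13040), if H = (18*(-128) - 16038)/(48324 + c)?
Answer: 20191/263281469 ≈ 7.6690e-5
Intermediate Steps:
H = -9171/20191 (H = (18*(-128) - 16038)/(48324 - 7942) = (-2304 - 16038)/40382 = -18342*1/40382 = -9171/20191 ≈ -0.45421)
1/(H + 13040) = 1/(-9171/20191 + 13040) = 1/(263281469/20191) = 20191/263281469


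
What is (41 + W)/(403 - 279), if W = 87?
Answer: 32/31 ≈ 1.0323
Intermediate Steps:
(41 + W)/(403 - 279) = (41 + 87)/(403 - 279) = 128/124 = 128*(1/124) = 32/31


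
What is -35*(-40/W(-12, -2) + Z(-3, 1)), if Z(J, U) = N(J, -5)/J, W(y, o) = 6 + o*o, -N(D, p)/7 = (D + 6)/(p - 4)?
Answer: 1505/9 ≈ 167.22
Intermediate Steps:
N(D, p) = -7*(6 + D)/(-4 + p) (N(D, p) = -7*(D + 6)/(p - 4) = -7*(6 + D)/(-4 + p))
W(y, o) = 6 + o**2
Z(J, U) = (14/3 + 7*J/9)/J (Z(J, U) = (7*(-6 - J)/(-4 - 5))/J = (7*(-6 - J)/(-9))/J = (7*(-1/9)*(-6 - J))/J = (14/3 + 7*J/9)/J)
-35*(-40/W(-12, -2) + Z(-3, 1)) = -35*(-40/(6 + (-2)**2) + (7/9)*(6 - 3)/(-3)) = -35*(-40/(6 + 4) + (7/9)*(-1/3)*3) = -35*(-40/10 - 7/9) = -35*(-40*1/10 - 7/9) = -35*(-4 - 7/9) = -35*(-43/9) = 1505/9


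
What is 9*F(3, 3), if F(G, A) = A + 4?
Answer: 63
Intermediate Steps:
F(G, A) = 4 + A
9*F(3, 3) = 9*(4 + 3) = 9*7 = 63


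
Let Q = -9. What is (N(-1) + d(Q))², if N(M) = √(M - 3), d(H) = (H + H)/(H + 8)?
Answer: 320 + 72*I ≈ 320.0 + 72.0*I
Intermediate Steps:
d(H) = 2*H/(8 + H) (d(H) = (2*H)/(8 + H) = 2*H/(8 + H))
N(M) = √(-3 + M)
(N(-1) + d(Q))² = (√(-3 - 1) + 2*(-9)/(8 - 9))² = (√(-4) + 2*(-9)/(-1))² = (2*I + 2*(-9)*(-1))² = (2*I + 18)² = (18 + 2*I)²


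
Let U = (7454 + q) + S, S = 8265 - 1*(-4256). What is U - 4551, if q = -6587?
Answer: 8837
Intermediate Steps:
S = 12521 (S = 8265 + 4256 = 12521)
U = 13388 (U = (7454 - 6587) + 12521 = 867 + 12521 = 13388)
U - 4551 = 13388 - 4551 = 8837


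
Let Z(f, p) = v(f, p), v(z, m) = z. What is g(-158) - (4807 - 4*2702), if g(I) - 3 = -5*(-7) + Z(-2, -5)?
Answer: 6037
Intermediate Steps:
Z(f, p) = f
g(I) = 36 (g(I) = 3 + (-5*(-7) - 2) = 3 + (35 - 2) = 3 + 33 = 36)
g(-158) - (4807 - 4*2702) = 36 - (4807 - 4*2702) = 36 - (4807 - 1*10808) = 36 - (4807 - 10808) = 36 - 1*(-6001) = 36 + 6001 = 6037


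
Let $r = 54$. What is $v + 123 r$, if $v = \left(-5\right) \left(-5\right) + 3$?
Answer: $6670$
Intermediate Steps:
$v = 28$ ($v = 25 + 3 = 28$)
$v + 123 r = 28 + 123 \cdot 54 = 28 + 6642 = 6670$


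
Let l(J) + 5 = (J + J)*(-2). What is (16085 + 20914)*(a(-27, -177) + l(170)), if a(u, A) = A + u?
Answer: -32892111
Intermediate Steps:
l(J) = -5 - 4*J (l(J) = -5 + (J + J)*(-2) = -5 + (2*J)*(-2) = -5 - 4*J)
(16085 + 20914)*(a(-27, -177) + l(170)) = (16085 + 20914)*((-177 - 27) + (-5 - 4*170)) = 36999*(-204 + (-5 - 680)) = 36999*(-204 - 685) = 36999*(-889) = -32892111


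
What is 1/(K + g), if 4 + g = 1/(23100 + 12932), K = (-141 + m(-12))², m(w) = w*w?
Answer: 36032/180161 ≈ 0.20000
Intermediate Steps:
m(w) = w²
K = 9 (K = (-141 + (-12)²)² = (-141 + 144)² = 3² = 9)
g = -144127/36032 (g = -4 + 1/(23100 + 12932) = -4 + 1/36032 = -144127/36032 ≈ -4.0000)
1/(K + g) = 1/(9 - 144127/36032) = 1/(180161/36032) = 36032/180161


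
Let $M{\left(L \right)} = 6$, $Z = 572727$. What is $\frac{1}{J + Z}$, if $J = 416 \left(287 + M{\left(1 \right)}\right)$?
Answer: $\frac{1}{694615} \approx 1.4396 \cdot 10^{-6}$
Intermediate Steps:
$J = 121888$ ($J = 416 \left(287 + 6\right) = 416 \cdot 293 = 121888$)
$\frac{1}{J + Z} = \frac{1}{121888 + 572727} = \frac{1}{694615}$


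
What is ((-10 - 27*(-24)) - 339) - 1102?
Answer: -803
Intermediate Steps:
((-10 - 27*(-24)) - 339) - 1102 = ((-10 + 648) - 339) - 1102 = (638 - 339) - 1102 = 299 - 1102 = -803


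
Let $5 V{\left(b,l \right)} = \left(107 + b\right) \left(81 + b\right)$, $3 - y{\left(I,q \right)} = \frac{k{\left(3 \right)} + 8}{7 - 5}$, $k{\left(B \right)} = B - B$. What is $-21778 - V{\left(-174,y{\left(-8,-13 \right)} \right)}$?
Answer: $- \frac{115121}{5} \approx -23024.0$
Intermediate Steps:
$k{\left(B \right)} = 0$
$y{\left(I,q \right)} = -1$ ($y{\left(I,q \right)} = 3 - \frac{0 + 8}{7 - 5} = 3 - \frac{8}{2} = 3 - 8 \cdot \frac{1}{2} = 3 - 4 = -1$)
$V{\left(b,l \right)} = \frac{\left(81 + b\right) \left(107 + b\right)}{5}$ ($V{\left(b,l \right)} = \frac{\left(107 + b\right) \left(81 + b\right)}{5} = \frac{\left(81 + b\right) \left(107 + b\right)}{5}$)
$-21778 - V{\left(-174,y{\left(-8,-13 \right)} \right)} = -21778 - \left(\frac{8667}{5} + \frac{\left(-174\right)^{2}}{5} + \frac{188}{5} \left(-174\right)\right) = -21778 - \left(\frac{8667}{5} + \frac{1}{5} \cdot 30276 - \frac{32712}{5}\right) = -21778 - \left(\frac{8667}{5} + \frac{30276}{5} - \frac{32712}{5}\right) = -21778 - \frac{6231}{5} = - \frac{115121}{5}$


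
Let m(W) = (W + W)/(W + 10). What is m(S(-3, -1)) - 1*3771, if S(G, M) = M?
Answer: -33941/9 ≈ -3771.2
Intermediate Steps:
m(W) = 2*W/(10 + W) (m(W) = (2*W)/(10 + W) = 2*W/(10 + W))
m(S(-3, -1)) - 1*3771 = 2*(-1)/(10 - 1) - 1*3771 = 2*(-1)/9 - 3771 = 2*(-1)*(1/9) - 3771 = -2/9 - 3771 = -33941/9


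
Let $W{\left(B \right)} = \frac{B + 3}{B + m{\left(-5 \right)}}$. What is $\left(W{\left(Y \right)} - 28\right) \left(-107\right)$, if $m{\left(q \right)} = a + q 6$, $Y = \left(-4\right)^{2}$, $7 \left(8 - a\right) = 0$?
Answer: $\frac{20009}{6} \approx 3334.8$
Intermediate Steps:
$a = 8$ ($a = 8 - 0 = 8 + 0 = 8$)
$Y = 16$
$m{\left(q \right)} = 8 + 6 q$ ($m{\left(q \right)} = 8 + q 6 = 8 + 6 q$)
$W{\left(B \right)} = \frac{3 + B}{-22 + B}$ ($W{\left(B \right)} = \frac{B + 3}{B + \left(8 + 6 \left(-5\right)\right)} = \frac{3 + B}{B + \left(8 - 30\right)} = \frac{3 + B}{B - 22} = \frac{3 + B}{-22 + B}$)
$\left(W{\left(Y \right)} - 28\right) \left(-107\right) = \left(\frac{3 + 16}{-22 + 16} - 28\right) \left(-107\right) = \left(\frac{1}{-6} \cdot 19 - 28\right) \left(-107\right) = \left(\left(- \frac{1}{6}\right) 19 - 28\right) \left(-107\right) = \left(- \frac{19}{6} - 28\right) \left(-107\right) = \left(- \frac{187}{6}\right) \left(-107\right) = \frac{20009}{6}$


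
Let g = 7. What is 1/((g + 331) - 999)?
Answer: -1/661 ≈ -0.0015129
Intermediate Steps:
1/((g + 331) - 999) = 1/((7 + 331) - 999) = 1/(338 - 999) = 1/(-661) = -1/661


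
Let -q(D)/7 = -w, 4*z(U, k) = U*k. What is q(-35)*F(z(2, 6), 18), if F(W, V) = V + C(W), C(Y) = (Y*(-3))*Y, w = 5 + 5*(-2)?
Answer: 315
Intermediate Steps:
z(U, k) = U*k/4 (z(U, k) = (U*k)/4 = U*k/4)
w = -5 (w = 5 - 10 = -5)
C(Y) = -3*Y**2 (C(Y) = (-3*Y)*Y = -3*Y**2)
F(W, V) = V - 3*W**2
q(D) = -35 (q(D) = -(-7)*(-5) = -7*5 = -35)
q(-35)*F(z(2, 6), 18) = -35*(18 - 3*((1/4)*2*6)**2) = -35*(18 - 3*3**2) = -35*(18 - 3*9) = -35*(18 - 27) = -35*(-9) = 315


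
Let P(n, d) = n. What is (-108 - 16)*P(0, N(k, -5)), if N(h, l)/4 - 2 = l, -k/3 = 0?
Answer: 0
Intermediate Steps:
k = 0 (k = -3*0 = 0)
N(h, l) = 8 + 4*l
(-108 - 16)*P(0, N(k, -5)) = (-108 - 16)*0 = -124*0 = 0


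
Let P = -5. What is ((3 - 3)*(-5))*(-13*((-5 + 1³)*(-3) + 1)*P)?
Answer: 0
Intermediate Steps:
((3 - 3)*(-5))*(-13*((-5 + 1³)*(-3) + 1)*P) = ((3 - 3)*(-5))*(-13*((-5 + 1³)*(-3) + 1)*(-5)) = (0*(-5))*(-13*((-5 + 1)*(-3) + 1)*(-5)) = 0*(-13*(-4*(-3) + 1)*(-5)) = 0*(-13*(12 + 1)*(-5)) = 0*(-169*(-5)) = 0*(-13*(-65)) = 0*845 = 0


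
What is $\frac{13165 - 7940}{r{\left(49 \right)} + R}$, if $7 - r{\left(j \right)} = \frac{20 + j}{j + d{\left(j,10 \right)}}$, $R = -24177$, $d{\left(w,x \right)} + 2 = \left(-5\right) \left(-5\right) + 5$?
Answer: $- \frac{402325}{1861159} \approx -0.21617$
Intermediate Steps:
$d{\left(w,x \right)} = 28$ ($d{\left(w,x \right)} = -2 + \left(\left(-5\right) \left(-5\right) + 5\right) = -2 + \left(25 + 5\right) = -2 + 30 = 28$)
$r{\left(j \right)} = 7 - \frac{20 + j}{28 + j}$ ($r{\left(j \right)} = 7 - \frac{20 + j}{j + 28} = 7 - \frac{20 + j}{28 + j}$)
$\frac{13165 - 7940}{r{\left(49 \right)} + R} = \frac{13165 - 7940}{\frac{2 \left(88 + 3 \cdot 49\right)}{28 + 49} - 24177} = \frac{5225}{\frac{2 \left(88 + 147\right)}{77} - 24177} = \frac{5225}{2 \cdot \frac{1}{77} \cdot 235 - 24177} = \frac{5225}{\frac{470}{77} - 24177} = \frac{5225}{- \frac{1861159}{77}} = 5225 \left(- \frac{77}{1861159}\right) = - \frac{402325}{1861159}$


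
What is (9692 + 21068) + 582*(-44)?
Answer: 5152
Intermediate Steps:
(9692 + 21068) + 582*(-44) = 30760 - 25608 = 5152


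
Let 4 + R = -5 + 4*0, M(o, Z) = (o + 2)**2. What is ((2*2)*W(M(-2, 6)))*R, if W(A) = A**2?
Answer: 0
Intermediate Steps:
M(o, Z) = (2 + o)**2
R = -9 (R = -4 + (-5 + 4*0) = -4 + (-5 + 0) = -4 - 5 = -9)
((2*2)*W(M(-2, 6)))*R = ((2*2)*((2 - 2)**2)**2)*(-9) = (4*(0**2)**2)*(-9) = (4*0**2)*(-9) = (4*0)*(-9) = 0*(-9) = 0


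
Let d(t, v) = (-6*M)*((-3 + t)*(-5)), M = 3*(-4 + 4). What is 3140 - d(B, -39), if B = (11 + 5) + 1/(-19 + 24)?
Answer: 3140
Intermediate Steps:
B = 81/5 (B = 16 + 1/5 = 16 + ⅕ = 81/5 ≈ 16.200)
M = 0 (M = 3*0 = 0)
d(t, v) = 0 (d(t, v) = (-6*0)*((-3 + t)*(-5)) = 0*(15 - 5*t) = 0)
3140 - d(B, -39) = 3140 - 1*0 = 3140 + 0 = 3140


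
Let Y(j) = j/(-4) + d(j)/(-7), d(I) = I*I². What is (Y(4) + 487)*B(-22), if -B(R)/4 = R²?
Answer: -6462368/7 ≈ -9.2320e+5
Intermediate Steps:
d(I) = I³
Y(j) = -j/4 - j³/7 (Y(j) = j/(-4) + j³/(-7) = j*(-¼) + j³*(-⅐) = -j/4 - j³/7)
B(R) = -4*R²
(Y(4) + 487)*B(-22) = ((-¼*4 - ⅐*4³) + 487)*(-4*(-22)²) = ((-1 - ⅐*64) + 487)*(-4*484) = ((-1 - 64/7) + 487)*(-1936) = (-71/7 + 487)*(-1936) = (3338/7)*(-1936) = -6462368/7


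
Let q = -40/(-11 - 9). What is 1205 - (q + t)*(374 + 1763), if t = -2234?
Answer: 4770989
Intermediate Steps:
q = 2 (q = -40/(-20) = -1/20*(-40) = 2)
1205 - (q + t)*(374 + 1763) = 1205 - (2 - 2234)*(374 + 1763) = 1205 - (-2232)*2137 = 1205 - 1*(-4769784) = 1205 + 4769784 = 4770989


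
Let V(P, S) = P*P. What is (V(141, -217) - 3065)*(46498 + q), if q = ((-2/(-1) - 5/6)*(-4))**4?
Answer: 63980743264/81 ≈ 7.8989e+8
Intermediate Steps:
V(P, S) = P**2
q = 38416/81 (q = ((-2*(-1) - 5*1/6)*(-4))**4 = ((2 - 5/6)*(-4))**4 = ((7/6)*(-4))**4 = (-14/3)**4 = 38416/81 ≈ 474.27)
(V(141, -217) - 3065)*(46498 + q) = (141**2 - 3065)*(46498 + 38416/81) = (19881 - 3065)*(3804754/81) = 16816*(3804754/81) = 63980743264/81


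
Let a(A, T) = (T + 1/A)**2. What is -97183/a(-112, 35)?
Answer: -1219063552/15358561 ≈ -79.374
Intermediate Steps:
-97183/a(-112, 35) = -97183*12544/(1 - 112*35)**2 = -97183*12544/(1 - 3920)**2 = -97183/((1/12544)*(-3919)**2) = -97183/((1/12544)*15358561) = -97183/15358561/12544 = -97183*12544/15358561 = -1219063552/15358561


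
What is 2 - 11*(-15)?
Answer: 167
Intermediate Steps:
2 - 11*(-15) = 2 + 165 = 167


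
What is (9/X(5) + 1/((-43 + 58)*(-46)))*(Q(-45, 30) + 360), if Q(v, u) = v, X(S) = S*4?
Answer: 12999/92 ≈ 141.29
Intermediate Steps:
X(S) = 4*S
(9/X(5) + 1/((-43 + 58)*(-46)))*(Q(-45, 30) + 360) = (9/((4*5)) + 1/((-43 + 58)*(-46)))*(-45 + 360) = (9/20 - 1/46/15)*315 = (9*(1/20) + (1/15)*(-1/46))*315 = (9/20 - 1/690)*315 = (619/1380)*315 = 12999/92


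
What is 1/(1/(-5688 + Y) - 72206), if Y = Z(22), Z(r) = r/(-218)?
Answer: -620003/44767936727 ≈ -1.3849e-5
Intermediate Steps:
Z(r) = -r/218 (Z(r) = r*(-1/218) = -r/218)
Y = -11/109 (Y = -1/218*22 = -11/109 ≈ -0.10092)
1/(1/(-5688 + Y) - 72206) = 1/(1/(-5688 - 11/109) - 72206) = 1/(1/(-620003/109) - 72206) = 1/(-109/620003 - 72206) = 1/(-44767936727/620003) = -620003/44767936727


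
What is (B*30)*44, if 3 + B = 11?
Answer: 10560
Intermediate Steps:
B = 8 (B = -3 + 11 = 8)
(B*30)*44 = (8*30)*44 = 240*44 = 10560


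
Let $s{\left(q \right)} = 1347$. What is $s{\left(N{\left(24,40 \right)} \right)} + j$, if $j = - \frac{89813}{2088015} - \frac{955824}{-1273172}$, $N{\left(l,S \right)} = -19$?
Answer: $\frac{895687309021196}{664600558395} \approx 1347.7$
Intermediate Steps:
$j = \frac{470356863131}{664600558395}$ ($j = \left(-89813\right) \frac{1}{2088015} - - \frac{238956}{318293} = - \frac{89813}{2088015} + \frac{238956}{318293} = \frac{470356863131}{664600558395} \approx 0.70773$)
$s{\left(N{\left(24,40 \right)} \right)} + j = 1347 + \frac{470356863131}{664600558395} = \frac{895687309021196}{664600558395}$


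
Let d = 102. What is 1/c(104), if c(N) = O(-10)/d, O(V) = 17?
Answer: 6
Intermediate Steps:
c(N) = 1/6 (c(N) = 17/102 = 17*(1/102) = 1/6)
1/c(104) = 1/(1/6) = 6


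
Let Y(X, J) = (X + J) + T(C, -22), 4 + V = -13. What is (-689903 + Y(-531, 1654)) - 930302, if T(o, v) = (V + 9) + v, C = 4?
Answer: -1619112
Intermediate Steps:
V = -17 (V = -4 - 13 = -17)
T(o, v) = -8 + v (T(o, v) = (-17 + 9) + v = -8 + v)
Y(X, J) = -30 + J + X (Y(X, J) = (X + J) + (-8 - 22) = (J + X) - 30 = -30 + J + X)
(-689903 + Y(-531, 1654)) - 930302 = (-689903 + (-30 + 1654 - 531)) - 930302 = (-689903 + 1093) - 930302 = -688810 - 930302 = -1619112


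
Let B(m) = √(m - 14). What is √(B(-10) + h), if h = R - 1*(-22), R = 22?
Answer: √(44 + 2*I*√6) ≈ 6.6435 + 0.36871*I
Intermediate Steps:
h = 44 (h = 22 - 1*(-22) = 22 + 22 = 44)
B(m) = √(-14 + m)
√(B(-10) + h) = √(√(-14 - 10) + 44) = √(√(-24) + 44) = √(2*I*√6 + 44) = √(44 + 2*I*√6)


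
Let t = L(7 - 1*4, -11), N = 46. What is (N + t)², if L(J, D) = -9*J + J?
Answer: 484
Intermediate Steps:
L(J, D) = -8*J
t = -24 (t = -8*(7 - 1*4) = -8*(7 - 4) = -8*3 = -24)
(N + t)² = (46 - 24)² = 22² = 484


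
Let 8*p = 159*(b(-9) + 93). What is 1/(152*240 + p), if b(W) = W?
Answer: 2/76299 ≈ 2.6213e-5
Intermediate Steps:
p = 3339/2 (p = (159*(-9 + 93))/8 = (159*84)/8 = (⅛)*13356 = 3339/2 ≈ 1669.5)
1/(152*240 + p) = 1/(152*240 + 3339/2) = 1/(36480 + 3339/2) = 1/(76299/2) = 2/76299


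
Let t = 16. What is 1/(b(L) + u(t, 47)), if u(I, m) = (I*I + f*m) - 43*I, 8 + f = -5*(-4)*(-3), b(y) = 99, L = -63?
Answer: -1/3529 ≈ -0.00028337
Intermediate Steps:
f = -68 (f = -8 - 5*(-4)*(-3) = -8 + 20*(-3) = -8 - 60 = -68)
u(I, m) = I**2 - 68*m - 43*I (u(I, m) = (I*I - 68*m) - 43*I = (I**2 - 68*m) - 43*I = I**2 - 68*m - 43*I)
1/(b(L) + u(t, 47)) = 1/(99 + (16**2 - 68*47 - 43*16)) = 1/(99 + (256 - 3196 - 688)) = 1/(99 - 3628) = 1/(-3529) = -1/3529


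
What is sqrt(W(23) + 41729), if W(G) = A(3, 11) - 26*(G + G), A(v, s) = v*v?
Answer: sqrt(40542) ≈ 201.35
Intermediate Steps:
A(v, s) = v**2
W(G) = 9 - 52*G (W(G) = 3**2 - 26*(G + G) = 9 - 52*G)
sqrt(W(23) + 41729) = sqrt((9 - 52*23) + 41729) = sqrt((9 - 1196) + 41729) = sqrt(-1187 + 41729) = sqrt(40542)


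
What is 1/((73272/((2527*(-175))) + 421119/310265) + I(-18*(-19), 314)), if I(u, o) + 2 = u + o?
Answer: 27441387925/17979366825489 ≈ 0.0015263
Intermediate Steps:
I(u, o) = -2 + o + u (I(u, o) = -2 + (u + o) = -2 + (o + u) = -2 + o + u)
1/((73272/((2527*(-175))) + 421119/310265) + I(-18*(-19), 314)) = 1/((73272/((2527*(-175))) + 421119/310265) + (-2 + 314 - 18*(-19))) = 1/((73272/(-442225) + 421119*(1/310265)) + (-2 + 314 + 342)) = 1/((73272*(-1/442225) + 421119/310265) + 654) = 1/((-73272/442225 + 421119/310265) + 654) = 1/(32699122539/27441387925 + 654) = 1/(17979366825489/27441387925) = 27441387925/17979366825489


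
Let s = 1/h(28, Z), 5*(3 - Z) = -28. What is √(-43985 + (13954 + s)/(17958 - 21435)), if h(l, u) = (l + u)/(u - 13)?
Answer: I*√531806450705/3477 ≈ 209.74*I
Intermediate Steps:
Z = 43/5 (Z = 3 - ⅕*(-28) = 3 + 28/5 = 43/5 ≈ 8.6000)
h(l, u) = (l + u)/(-13 + u)
s = -22/183 (s = 1/((28 + 43/5)/(-13 + 43/5)) = 1/((183/5)/(-22/5)) = 1/(-5/22*183/5) = 1/(-183/22) = -22/183 ≈ -0.12022)
√(-43985 + (13954 + s)/(17958 - 21435)) = √(-43985 + (13954 - 22/183)/(17958 - 21435)) = √(-43985 + (2553560/183)/(-3477)) = √(-43985 + (2553560/183)*(-1/3477)) = √(-43985 - 2553560/636291) = √(-27989813195/636291) = I*√531806450705/3477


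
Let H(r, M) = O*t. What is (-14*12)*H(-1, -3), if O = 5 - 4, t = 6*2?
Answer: -2016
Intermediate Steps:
t = 12
O = 1
H(r, M) = 12 (H(r, M) = 1*12 = 12)
(-14*12)*H(-1, -3) = -14*12*12 = -168*12 = -2016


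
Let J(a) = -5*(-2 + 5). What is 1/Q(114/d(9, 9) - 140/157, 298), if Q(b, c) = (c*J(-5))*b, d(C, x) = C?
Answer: -157/8263540 ≈ -1.8999e-5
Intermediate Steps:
J(a) = -15 (J(a) = -5*3 = -15)
Q(b, c) = -15*b*c (Q(b, c) = (c*(-15))*b = (-15*c)*b = -15*b*c)
1/Q(114/d(9, 9) - 140/157, 298) = 1/(-15*(114/9 - 140/157)*298) = 1/(-15*(114*(⅑) - 140*1/157)*298) = 1/(-15*(38/3 - 140/157)*298) = 1/(-15*5546/471*298) = 1/(-8263540/157) = -157/8263540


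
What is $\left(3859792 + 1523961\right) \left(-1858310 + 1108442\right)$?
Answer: $-4037104094604$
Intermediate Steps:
$\left(3859792 + 1523961\right) \left(-1858310 + 1108442\right) = 5383753 \left(-749868\right) = -4037104094604$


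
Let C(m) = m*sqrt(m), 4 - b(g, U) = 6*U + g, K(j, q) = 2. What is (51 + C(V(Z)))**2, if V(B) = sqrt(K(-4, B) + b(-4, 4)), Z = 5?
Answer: (51 + 14**(3/4)*I**(3/2))**2 ≈ 2079.0 + 469.63*I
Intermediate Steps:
b(g, U) = 4 - g - 6*U (b(g, U) = 4 - (6*U + g) = 4 - (g + 6*U) = 4 + (-g - 6*U) = 4 - g - 6*U)
V(B) = I*sqrt(14) (V(B) = sqrt(2 + (4 - 1*(-4) - 6*4)) = sqrt(2 + (4 + 4 - 24)) = sqrt(2 - 16) = sqrt(-14) = I*sqrt(14))
C(m) = m**(3/2)
(51 + C(V(Z)))**2 = (51 + (I*sqrt(14))**(3/2))**2 = (51 + 14**(3/4)*I**(3/2))**2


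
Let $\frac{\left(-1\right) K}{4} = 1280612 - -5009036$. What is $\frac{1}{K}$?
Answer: $- \frac{1}{25158592} \approx -3.9748 \cdot 10^{-8}$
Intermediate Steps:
$K = -25158592$ ($K = - 4 \left(1280612 - -5009036\right) = - 4 \left(1280612 + 5009036\right) = \left(-4\right) 6289648 = -25158592$)
$\frac{1}{K} = \frac{1}{-25158592} = - \frac{1}{25158592}$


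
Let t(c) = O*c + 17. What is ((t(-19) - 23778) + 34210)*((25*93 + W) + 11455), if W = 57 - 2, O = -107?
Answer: 172688470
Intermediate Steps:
W = 55
t(c) = 17 - 107*c (t(c) = -107*c + 17 = 17 - 107*c)
((t(-19) - 23778) + 34210)*((25*93 + W) + 11455) = (((17 - 107*(-19)) - 23778) + 34210)*((25*93 + 55) + 11455) = (((17 + 2033) - 23778) + 34210)*((2325 + 55) + 11455) = ((2050 - 23778) + 34210)*(2380 + 11455) = (-21728 + 34210)*13835 = 12482*13835 = 172688470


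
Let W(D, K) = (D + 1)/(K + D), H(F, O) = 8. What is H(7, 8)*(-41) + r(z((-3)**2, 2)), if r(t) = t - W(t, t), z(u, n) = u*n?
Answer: -11179/36 ≈ -310.53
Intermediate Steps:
W(D, K) = (1 + D)/(D + K)
z(u, n) = n*u
r(t) = t - (1 + t)/(2*t) (r(t) = t - (1 + t)/(t + t) = t - (1 + t)/(2*t))
H(7, 8)*(-41) + r(z((-3)**2, 2)) = 8*(-41) + (-1/2 + 2*(-3)**2 - 1/(2*(2*(-3)**2))) = -328 + (-1/2 + 2*9 - 1/(2*(2*9))) = -328 + (-1/2 + 18 - 1/2/18) = -328 + (-1/2 + 18 - 1/2*1/18) = -328 + (-1/2 + 18 - 1/36) = -328 + 629/36 = -11179/36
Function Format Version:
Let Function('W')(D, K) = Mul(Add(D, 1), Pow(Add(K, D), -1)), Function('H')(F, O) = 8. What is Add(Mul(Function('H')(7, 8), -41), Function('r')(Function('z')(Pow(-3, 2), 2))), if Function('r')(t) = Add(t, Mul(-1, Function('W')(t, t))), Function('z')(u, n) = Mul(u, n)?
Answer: Rational(-11179, 36) ≈ -310.53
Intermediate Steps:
Function('W')(D, K) = Mul(Pow(Add(D, K), -1), Add(1, D)) (Function('W')(D, K) = Mul(Add(1, D), Pow(Add(D, K), -1)) = Mul(Pow(Add(D, K), -1), Add(1, D)))
Function('z')(u, n) = Mul(n, u)
Function('r')(t) = Add(t, Mul(Rational(-1, 2), Pow(t, -1), Add(1, t))) (Function('r')(t) = Add(t, Mul(-1, Mul(Pow(Add(t, t), -1), Add(1, t)))) = Add(t, Mul(-1, Mul(Pow(Mul(2, t), -1), Add(1, t)))) = Add(t, Mul(-1, Mul(Mul(Rational(1, 2), Pow(t, -1)), Add(1, t)))) = Add(t, Mul(-1, Mul(Rational(1, 2), Pow(t, -1), Add(1, t)))) = Add(t, Mul(Rational(-1, 2), Pow(t, -1), Add(1, t))))
Add(Mul(Function('H')(7, 8), -41), Function('r')(Function('z')(Pow(-3, 2), 2))) = Add(Mul(8, -41), Add(Rational(-1, 2), Mul(2, Pow(-3, 2)), Mul(Rational(-1, 2), Pow(Mul(2, Pow(-3, 2)), -1)))) = Add(-328, Add(Rational(-1, 2), Mul(2, 9), Mul(Rational(-1, 2), Pow(Mul(2, 9), -1)))) = Add(-328, Add(Rational(-1, 2), 18, Mul(Rational(-1, 2), Pow(18, -1)))) = Add(-328, Add(Rational(-1, 2), 18, Mul(Rational(-1, 2), Rational(1, 18)))) = Add(-328, Add(Rational(-1, 2), 18, Rational(-1, 36))) = Add(-328, Rational(629, 36)) = Rational(-11179, 36)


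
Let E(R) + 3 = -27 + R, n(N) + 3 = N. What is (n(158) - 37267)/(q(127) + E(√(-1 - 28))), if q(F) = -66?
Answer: 3562752/9245 + 37112*I*√29/9245 ≈ 385.37 + 21.618*I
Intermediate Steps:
n(N) = -3 + N
E(R) = -30 + R (E(R) = -3 + (-27 + R) = -30 + R)
(n(158) - 37267)/(q(127) + E(√(-1 - 28))) = ((-3 + 158) - 37267)/(-66 + (-30 + √(-1 - 28))) = (155 - 37267)/(-66 + (-30 + √(-29))) = -37112/(-66 + (-30 + I*√29)) = -37112/(-96 + I*√29)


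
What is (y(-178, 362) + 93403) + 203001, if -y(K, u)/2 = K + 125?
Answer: 296510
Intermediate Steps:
y(K, u) = -250 - 2*K (y(K, u) = -2*(K + 125) = -2*(125 + K) = -250 - 2*K)
(y(-178, 362) + 93403) + 203001 = ((-250 - 2*(-178)) + 93403) + 203001 = ((-250 + 356) + 93403) + 203001 = (106 + 93403) + 203001 = 93509 + 203001 = 296510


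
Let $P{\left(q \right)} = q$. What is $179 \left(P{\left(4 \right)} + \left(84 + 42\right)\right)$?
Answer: $23270$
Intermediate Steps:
$179 \left(P{\left(4 \right)} + \left(84 + 42\right)\right) = 179 \left(4 + \left(84 + 42\right)\right) = 179 \left(4 + 126\right) = 179 \cdot 130 = 23270$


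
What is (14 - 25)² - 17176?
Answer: -17055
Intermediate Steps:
(14 - 25)² - 17176 = (-11)² - 17176 = 121 - 17176 = -17055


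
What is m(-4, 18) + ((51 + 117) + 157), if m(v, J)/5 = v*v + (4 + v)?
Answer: 405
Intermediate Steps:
m(v, J) = 20 + 5*v + 5*v² (m(v, J) = 5*(v*v + (4 + v)) = 5*(v² + (4 + v)) = 5*(4 + v + v²) = 20 + 5*v + 5*v²)
m(-4, 18) + ((51 + 117) + 157) = (20 + 5*(-4) + 5*(-4)²) + ((51 + 117) + 157) = (20 - 20 + 5*16) + (168 + 157) = (20 - 20 + 80) + 325 = 80 + 325 = 405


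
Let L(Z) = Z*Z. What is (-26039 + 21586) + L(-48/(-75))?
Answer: -2782869/625 ≈ -4452.6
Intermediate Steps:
L(Z) = Z**2
(-26039 + 21586) + L(-48/(-75)) = (-26039 + 21586) + (-48/(-75))**2 = -4453 + (-48*(-1/75))**2 = -4453 + (16/25)**2 = -4453 + 256/625 = -2782869/625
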